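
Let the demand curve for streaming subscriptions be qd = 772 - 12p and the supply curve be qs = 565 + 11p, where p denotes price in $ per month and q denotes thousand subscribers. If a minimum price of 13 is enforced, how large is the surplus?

Evaluating both curves at the floor price 13 gives qd = 616, qs = 708.
Surplus = qs - qd = 708 - 616 = 92.

Surplus = 92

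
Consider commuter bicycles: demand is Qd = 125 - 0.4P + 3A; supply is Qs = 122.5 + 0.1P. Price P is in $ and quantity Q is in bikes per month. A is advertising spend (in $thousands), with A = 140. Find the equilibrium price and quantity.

P* = 845, Q* = 207

With A = 140, demand is Qd = 545 - 0.4P.
Equating demand and supply, 545 - 0.4P = 122.5 + 0.1P gives 0.5P = 422.5, so P* = 845.
Then Q* = 545 - 0.4(845) = 207.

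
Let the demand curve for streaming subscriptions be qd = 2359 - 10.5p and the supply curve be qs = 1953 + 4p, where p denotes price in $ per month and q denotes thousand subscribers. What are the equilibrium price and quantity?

Set qd = qs: 2359 - 10.5p = 1953 + 4p, so 406 = 14.5p and p* = 28.
Substitute back: q* = 2359 - 10.5(28) = 2065.

p* = 28, q* = 2065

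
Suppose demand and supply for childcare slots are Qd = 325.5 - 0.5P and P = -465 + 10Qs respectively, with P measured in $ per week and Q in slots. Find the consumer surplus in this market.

Rewriting in direct form: Qs = 46.5 + 0.1P.
At equilibrium Qd = Qs, so 325.5 - 0.5P = 46.5 + 0.1P; collecting terms, 279 = 0.6P and P* = 465.
Plugging P* into demand: Q* = 325.5 - 0.5(465) = 93.
Demand choke price (Qd = 0): P = 325.5/0.5 = 651. Consumer surplus = ½ × (651 - 465) × 93 = 8649.

Consumer surplus = 8649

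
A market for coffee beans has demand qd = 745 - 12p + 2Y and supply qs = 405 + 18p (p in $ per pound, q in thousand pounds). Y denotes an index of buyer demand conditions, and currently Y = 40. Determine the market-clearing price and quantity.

p* = 14, q* = 657

With Y = 40, demand is qd = 825 - 12p.
At equilibrium qd = qs, so 825 - 12p = 405 + 18p; collecting terms, 420 = 30p and p* = 14.
Then q* = 825 - 12(14) = 657.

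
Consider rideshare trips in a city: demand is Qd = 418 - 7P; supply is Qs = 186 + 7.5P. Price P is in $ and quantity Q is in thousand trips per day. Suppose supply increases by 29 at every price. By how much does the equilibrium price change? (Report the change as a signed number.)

At equilibrium Qd = Qs, so 418 - 7P = 186 + 7.5P; collecting terms, 232 = 14.5P and P* = 16.
Then Q* = 418 - 7(16) = 306.
After the shift, supply is Qs = 215 + 7.5P.
New equilibrium: 203 = 14.5P, so P = 14 and Q = 320.
ΔP = 14 - 16 = -2.

ΔP = -2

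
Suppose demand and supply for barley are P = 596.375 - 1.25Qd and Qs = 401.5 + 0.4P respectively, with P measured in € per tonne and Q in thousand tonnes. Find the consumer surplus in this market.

Inverting to quantity form: Qd = 477.1 - 0.8P.
At equilibrium Qd = Qs, so 477.1 - 0.8P = 401.5 + 0.4P; collecting terms, 75.6 = 1.2P and P* = 63.
Substitute back: Q* = 477.1 - 0.8(63) = 426.7.
Demand choke price (Qd = 0): P = 477.1/0.8 = 596.375. Consumer surplus = ½ × (596.375 - 63) × 426.7 = 113795.55625.

Consumer surplus = 113795.55625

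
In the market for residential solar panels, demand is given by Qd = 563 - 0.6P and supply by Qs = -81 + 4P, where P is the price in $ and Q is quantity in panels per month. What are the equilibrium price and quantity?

The market clears where 563 - 0.6P = -81 + 4P. Rearranging, 4.6P = 644, hence P* = 140.
Then Q* = 563 - 0.6(140) = 479.

P* = 140, Q* = 479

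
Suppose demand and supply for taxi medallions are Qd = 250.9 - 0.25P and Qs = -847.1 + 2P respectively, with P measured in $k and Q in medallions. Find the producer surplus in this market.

Producer surplus = 4153.8025

Set Qd = Qs: 250.9 - 0.25P = -847.1 + 2P, so 1098 = 2.25P and P* = 488.
Plugging P* into demand: Q* = 250.9 - 0.25(488) = 128.9.
Supply choke price (Qs = 0): P = 423.55. Producer surplus = ½ × (488 - 423.55) × 128.9 = 4153.8025.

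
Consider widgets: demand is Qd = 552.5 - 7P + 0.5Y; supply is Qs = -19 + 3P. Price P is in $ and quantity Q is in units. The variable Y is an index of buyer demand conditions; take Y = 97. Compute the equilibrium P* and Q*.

P* = 62, Q* = 167

With Y = 97, demand is Qd = 601 - 7P.
The market clears where 601 - 7P = -19 + 3P. Rearranging, 10P = 620, hence P* = 62.
Then Q* = 601 - 7(62) = 167.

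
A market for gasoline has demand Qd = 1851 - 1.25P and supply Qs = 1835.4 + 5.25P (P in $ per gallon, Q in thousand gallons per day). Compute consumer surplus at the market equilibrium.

Consumer surplus = 1366041.6

Equating demand and supply, 1851 - 1.25P = 1835.4 + 5.25P gives 6.5P = 15.6, so P* = 2.4.
From the demand curve, Q* = 1851 - 1.25(2.4) = 1848.
Demand choke price (Qd = 0): P = 1851/1.25 = 1480.8. Consumer surplus = ½ × (1480.8 - 2.4) × 1848 = 1366041.6.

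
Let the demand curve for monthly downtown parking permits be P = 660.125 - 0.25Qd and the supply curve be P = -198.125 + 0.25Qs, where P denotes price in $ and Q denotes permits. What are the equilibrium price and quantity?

P* = 231, Q* = 1716.5

Inverting to quantity form: Qd = 2640.5 - 4P and Qs = 792.5 + 4P.
The market clears where 2640.5 - 4P = 792.5 + 4P. Rearranging, 8P = 1848, hence P* = 231.
Then Q* = 2640.5 - 4(231) = 1716.5.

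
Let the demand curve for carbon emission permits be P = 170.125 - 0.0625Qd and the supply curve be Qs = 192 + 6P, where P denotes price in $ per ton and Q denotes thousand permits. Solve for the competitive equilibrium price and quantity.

Inverting to quantity form: Qd = 2722 - 16P.
At equilibrium Qd = Qs, so 2722 - 16P = 192 + 6P; collecting terms, 2530 = 22P and P* = 115.
Then Q* = 2722 - 16(115) = 882.

P* = 115, Q* = 882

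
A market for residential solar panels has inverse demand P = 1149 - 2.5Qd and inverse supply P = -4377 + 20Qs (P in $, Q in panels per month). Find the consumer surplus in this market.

Consumer surplus = 75399.2

Rewriting in direct form: Qd = 459.6 - 0.4P and Qs = 218.85 + 0.05P.
At equilibrium Qd = Qs, so 459.6 - 0.4P = 218.85 + 0.05P; collecting terms, 240.75 = 0.45P and P* = 535.
Substitute back: Q* = 459.6 - 0.4(535) = 245.6.
Demand choke price (Qd = 0): P = 459.6/0.4 = 1149. Consumer surplus = ½ × (1149 - 535) × 245.6 = 75399.2.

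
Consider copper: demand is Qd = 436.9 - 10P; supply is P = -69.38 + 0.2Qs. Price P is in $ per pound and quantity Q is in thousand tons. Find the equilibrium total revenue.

Total revenue = 2261.4

Rewriting in direct form: Qs = 346.9 + 5P.
At equilibrium Qd = Qs, so 436.9 - 10P = 346.9 + 5P; collecting terms, 90 = 15P and P* = 6.
From the demand curve, Q* = 436.9 - 10(6) = 376.9.
Total revenue = P* × Q* = 6 × 376.9 = 2261.4.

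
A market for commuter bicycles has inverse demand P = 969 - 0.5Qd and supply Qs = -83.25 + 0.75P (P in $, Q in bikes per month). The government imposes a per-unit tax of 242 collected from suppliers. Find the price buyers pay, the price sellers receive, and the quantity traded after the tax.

Solving each curve for Q: Qd = 1938 - 2P.
The tax drives a wedge P_b - P_s = 242. Substituting P_s = P_b - 242 into supply: Qs = -264.75 + 0.75P_b.
Equate demand and the shifted supply: 1938 - 2P_b = -264.75 + 0.75P_b, giving 2.75P_b = 2202.75, so P_b = 801.
So P_s = 559 and the quantity traded is Q = 1938 - 2(801) = 336.

P_b = 801, P_s = 559, Q = 336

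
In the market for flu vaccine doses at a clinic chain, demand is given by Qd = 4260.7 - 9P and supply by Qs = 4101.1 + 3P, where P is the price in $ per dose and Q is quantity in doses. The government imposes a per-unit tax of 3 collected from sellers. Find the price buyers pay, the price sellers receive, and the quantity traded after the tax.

P_b = 14.05, P_s = 11.05, Q = 4134.25

The tax drives a wedge P_b - P_s = 3. Substituting P_s = P_b - 3 into supply: Qs = 4092.1 + 3P_b.
Equate demand and the shifted supply: 4260.7 - 9P_b = 4092.1 + 3P_b, giving 12P_b = 168.6, so P_b = 14.05.
Then P_s = 14.05 - 3 = 11.05 and Q = 4260.7 - 9(14.05) = 4134.25.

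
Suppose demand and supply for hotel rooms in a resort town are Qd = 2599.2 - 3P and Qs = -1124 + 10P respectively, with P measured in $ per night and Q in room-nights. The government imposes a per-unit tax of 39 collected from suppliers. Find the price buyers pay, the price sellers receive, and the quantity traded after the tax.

P_b = 316.4, P_s = 277.4, Q = 1650

The tax drives a wedge P_b - P_s = 39. Substituting P_s = P_b - 39 into supply: Qs = -1514 + 10P_b.
Market clearing requires 2599.2 - 3P_b = -1514 + 10P_b; hence 4113.2 = 13P_b and P_b = 316.4.
So P_s = 277.4 and the quantity traded is Q = 2599.2 - 3(316.4) = 1650.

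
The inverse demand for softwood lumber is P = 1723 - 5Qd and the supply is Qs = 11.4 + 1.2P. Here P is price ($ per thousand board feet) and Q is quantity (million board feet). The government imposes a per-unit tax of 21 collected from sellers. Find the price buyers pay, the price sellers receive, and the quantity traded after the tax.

Solving each curve for Q: Qd = 344.6 - 0.2P.
With a tax of 21 on sellers, they supply based on the net price P_s = P_b - 21, so Qs = -13.8 + 1.2P_b.
Set Qd = Qs: 344.6 - 0.2P_b = -13.8 + 1.2P_b, so 358.4 = 1.4P_b and P_b = 256.
So P_s = 235 and the quantity traded is Q = 344.6 - 0.2(256) = 293.4.

P_b = 256, P_s = 235, Q = 293.4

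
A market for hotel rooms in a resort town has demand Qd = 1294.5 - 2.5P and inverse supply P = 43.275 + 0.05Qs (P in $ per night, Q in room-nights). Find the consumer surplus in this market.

Rewriting in direct form: Qs = -865.5 + 20P.
Equating demand and supply, 1294.5 - 2.5P = -865.5 + 20P gives 22.5P = 2160, so P* = 96.
Then Q* = 1294.5 - 2.5(96) = 1054.5.
Demand choke price (Qd = 0): P = 1294.5/2.5 = 517.8. Consumer surplus = ½ × (517.8 - 96) × 1054.5 = 222394.05.

Consumer surplus = 222394.05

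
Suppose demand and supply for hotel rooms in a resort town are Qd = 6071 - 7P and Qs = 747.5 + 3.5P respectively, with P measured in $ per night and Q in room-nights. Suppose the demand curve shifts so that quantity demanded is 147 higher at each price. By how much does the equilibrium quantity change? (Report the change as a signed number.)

ΔQ = 49

Equating demand and supply, 6071 - 7P = 747.5 + 3.5P gives 10.5P = 5323.5, so P* = 507.
Then Q* = 6071 - 7(507) = 2522.
After the shift, demand is Qd = 6218 - 7P.
The new intersection has 5470.5 = 10.5P, i.e. P = 521, Q = 2571.
ΔQ = 2571 - 2522 = 49.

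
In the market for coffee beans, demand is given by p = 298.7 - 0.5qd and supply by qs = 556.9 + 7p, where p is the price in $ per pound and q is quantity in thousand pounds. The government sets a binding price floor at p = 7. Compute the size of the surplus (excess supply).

Rewriting in direct form: qd = 597.4 - 2p.
Evaluating both curves at the floor price 7 gives qd = 583.4, qs = 605.9.
Surplus = qs - qd = 605.9 - 583.4 = 22.5.

Surplus = 22.5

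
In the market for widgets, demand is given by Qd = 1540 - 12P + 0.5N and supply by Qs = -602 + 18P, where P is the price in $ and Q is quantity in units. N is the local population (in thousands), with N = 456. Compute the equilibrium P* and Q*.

P* = 79, Q* = 820

With N = 456, demand is Qd = 1768 - 12P.
Set Qd = Qs: 1768 - 12P = -602 + 18P, so 2370 = 30P and P* = 79.
Then Q* = 1768 - 12(79) = 820.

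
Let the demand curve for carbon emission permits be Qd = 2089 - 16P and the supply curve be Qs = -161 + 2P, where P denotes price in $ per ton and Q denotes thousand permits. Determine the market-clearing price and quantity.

P* = 125, Q* = 89

Equating demand and supply, 2089 - 16P = -161 + 2P gives 18P = 2250, so P* = 125.
Substitute back: Q* = 2089 - 16(125) = 89.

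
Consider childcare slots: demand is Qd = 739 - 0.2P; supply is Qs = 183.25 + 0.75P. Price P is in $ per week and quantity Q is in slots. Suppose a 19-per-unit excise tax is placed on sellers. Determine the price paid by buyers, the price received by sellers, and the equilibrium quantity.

P_b = 600, P_s = 581, Q = 619

The tax drives a wedge P_b - P_s = 19. Substituting P_s = P_b - 19 into supply: Qs = 169 + 0.75P_b.
Market clearing requires 739 - 0.2P_b = 169 + 0.75P_b; hence 570 = 0.95P_b and P_b = 600.
Then P_s = 600 - 19 = 581 and Q = 739 - 0.2(600) = 619.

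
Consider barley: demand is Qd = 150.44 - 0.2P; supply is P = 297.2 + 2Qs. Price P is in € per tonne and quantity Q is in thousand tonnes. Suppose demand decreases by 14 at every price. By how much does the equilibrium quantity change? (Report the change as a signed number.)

ΔQ = -10

Inverting to quantity form: Qs = -148.6 + 0.5P.
At equilibrium Qd = Qs, so 150.44 - 0.2P = -148.6 + 0.5P; collecting terms, 299.04 = 0.7P and P* = 427.2.
Substitute back: Q* = 150.44 - 0.2(427.2) = 65.
After the shift, demand is Qd = 136.44 - 0.2P.
The new intersection has 285.04 = 0.7P, i.e. P = 407.2, Q = 55.
ΔQ = 55 - 65 = -10.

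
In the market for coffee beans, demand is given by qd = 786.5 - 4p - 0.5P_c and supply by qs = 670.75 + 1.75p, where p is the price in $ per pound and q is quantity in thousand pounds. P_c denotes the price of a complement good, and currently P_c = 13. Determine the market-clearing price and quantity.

With P_c = 13, demand is qd = 780 - 4p.
The market clears where 780 - 4p = 670.75 + 1.75p. Rearranging, 5.75p = 109.25, hence p* = 19.
Substitute back: q* = 780 - 4(19) = 704.

p* = 19, q* = 704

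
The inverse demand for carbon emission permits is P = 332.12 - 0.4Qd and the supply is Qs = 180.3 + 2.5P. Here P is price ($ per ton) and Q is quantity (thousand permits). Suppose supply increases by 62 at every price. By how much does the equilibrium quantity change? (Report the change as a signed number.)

Inverting to quantity form: Qd = 830.3 - 2.5P.
Equating demand and supply, 830.3 - 2.5P = 180.3 + 2.5P gives 5P = 650, so P* = 130.
Then Q* = 830.3 - 2.5(130) = 505.3.
After the shift, supply is Qs = 242.3 + 2.5P.
Re-solving, 5P = 588 gives P = 117.6 and Q = 536.3.
ΔQ = 536.3 - 505.3 = 31.

ΔQ = 31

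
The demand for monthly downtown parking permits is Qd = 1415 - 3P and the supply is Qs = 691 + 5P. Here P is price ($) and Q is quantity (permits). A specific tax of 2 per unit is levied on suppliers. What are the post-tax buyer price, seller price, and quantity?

P_b = 91.75, P_s = 89.75, Q = 1139.75

Suppliers keep P_s = P_b - 2 per unit, so supply in terms of the buyer price is Qs = 681 + 5P_b.
Set Qd = Qs: 1415 - 3P_b = 681 + 5P_b, so 734 = 8P_b and P_b = 91.75.
So P_s = 89.75 and the quantity traded is Q = 1415 - 3(91.75) = 1139.75.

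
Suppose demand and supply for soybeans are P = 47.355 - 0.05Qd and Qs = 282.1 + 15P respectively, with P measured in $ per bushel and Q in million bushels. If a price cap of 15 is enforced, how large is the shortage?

Rewriting in direct form: Qd = 947.1 - 20P.
At P = 15: Qd = 647.1 and Qs = 507.1.
Shortage = Qd - Qs = 647.1 - 507.1 = 140.

Shortage = 140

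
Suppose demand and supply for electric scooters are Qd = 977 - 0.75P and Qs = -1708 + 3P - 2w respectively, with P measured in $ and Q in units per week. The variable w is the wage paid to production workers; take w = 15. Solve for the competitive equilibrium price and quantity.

With w = 15, supply is Qs = -1738 + 3P.
The market clears where 977 - 0.75P = -1738 + 3P. Rearranging, 3.75P = 2715, hence P* = 724.
Substitute back: Q* = 977 - 0.75(724) = 434.

P* = 724, Q* = 434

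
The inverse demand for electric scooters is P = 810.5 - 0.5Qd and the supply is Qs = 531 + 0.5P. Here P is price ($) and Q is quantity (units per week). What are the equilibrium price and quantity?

In direct form, Qd = 1621 - 2P.
Equating demand and supply, 1621 - 2P = 531 + 0.5P gives 2.5P = 1090, so P* = 436.
From the demand curve, Q* = 1621 - 2(436) = 749.

P* = 436, Q* = 749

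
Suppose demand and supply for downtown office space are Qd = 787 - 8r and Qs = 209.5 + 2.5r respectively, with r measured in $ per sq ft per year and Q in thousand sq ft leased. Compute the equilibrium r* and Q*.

r* = 55, Q* = 347

Equating demand and supply, 787 - 8r = 209.5 + 2.5r gives 10.5r = 577.5, so r* = 55.
Then Q* = 787 - 8(55) = 347.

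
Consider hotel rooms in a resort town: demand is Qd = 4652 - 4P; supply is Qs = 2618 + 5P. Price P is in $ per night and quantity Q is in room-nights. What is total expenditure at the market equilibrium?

The market clears where 4652 - 4P = 2618 + 5P. Rearranging, 9P = 2034, hence P* = 226.
From the demand curve, Q* = 4652 - 4(226) = 3748.
Total expenditure = P* × Q* = 226 × 3748 = 847048.

Total expenditure = 847048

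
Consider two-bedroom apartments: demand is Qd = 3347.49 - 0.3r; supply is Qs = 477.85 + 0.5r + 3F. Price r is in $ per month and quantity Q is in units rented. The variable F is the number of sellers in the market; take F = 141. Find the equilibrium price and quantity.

r* = 3058.3, Q* = 2430

With F = 141, supply is Qs = 900.85 + 0.5r.
The market clears where 3347.49 - 0.3r = 900.85 + 0.5r. Rearranging, 0.8r = 2446.64, hence r* = 3058.3.
Substitute back: Q* = 3347.49 - 0.3(3058.3) = 2430.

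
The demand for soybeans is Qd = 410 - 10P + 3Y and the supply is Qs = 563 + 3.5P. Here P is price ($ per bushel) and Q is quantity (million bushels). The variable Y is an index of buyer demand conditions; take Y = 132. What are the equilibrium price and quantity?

P* = 18, Q* = 626

With Y = 132, demand is Qd = 806 - 10P.
The market clears where 806 - 10P = 563 + 3.5P. Rearranging, 13.5P = 243, hence P* = 18.
Then Q* = 806 - 10(18) = 626.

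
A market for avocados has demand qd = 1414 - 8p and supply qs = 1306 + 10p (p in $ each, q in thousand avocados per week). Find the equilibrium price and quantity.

p* = 6, q* = 1366

At equilibrium qd = qs, so 1414 - 8p = 1306 + 10p; collecting terms, 108 = 18p and p* = 6.
Substitute back: q* = 1414 - 8(6) = 1366.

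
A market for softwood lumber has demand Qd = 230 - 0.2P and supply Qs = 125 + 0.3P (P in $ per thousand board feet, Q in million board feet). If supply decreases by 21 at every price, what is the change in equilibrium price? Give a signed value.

ΔP = 42

The market clears where 230 - 0.2P = 125 + 0.3P. Rearranging, 0.5P = 105, hence P* = 210.
Plugging P* into demand: Q* = 230 - 0.2(210) = 188.
After the shift, supply is Qs = 104 + 0.3P.
New equilibrium: 126 = 0.5P, so P = 252 and Q = 179.6.
ΔP = 252 - 210 = 42.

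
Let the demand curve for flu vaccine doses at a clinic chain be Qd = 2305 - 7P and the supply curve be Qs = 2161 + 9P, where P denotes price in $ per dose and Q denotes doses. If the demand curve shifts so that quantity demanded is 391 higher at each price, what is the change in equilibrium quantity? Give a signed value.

At equilibrium Qd = Qs, so 2305 - 7P = 2161 + 9P; collecting terms, 144 = 16P and P* = 9.
Plugging P* into demand: Q* = 2305 - 7(9) = 2242.
After the shift, demand is Qd = 2696 - 7P.
New equilibrium: 535 = 16P, so P = 33.4375 and Q = 2461.9375.
ΔQ = 2461.9375 - 2242 = 219.9375.

ΔQ = 219.9375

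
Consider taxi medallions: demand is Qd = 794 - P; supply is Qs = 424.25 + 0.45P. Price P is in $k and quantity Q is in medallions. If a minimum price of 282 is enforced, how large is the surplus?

At P = 282: Qd = 512 and Qs = 551.15.
Surplus = Qs - Qd = 551.15 - 512 = 39.15.

Surplus = 39.15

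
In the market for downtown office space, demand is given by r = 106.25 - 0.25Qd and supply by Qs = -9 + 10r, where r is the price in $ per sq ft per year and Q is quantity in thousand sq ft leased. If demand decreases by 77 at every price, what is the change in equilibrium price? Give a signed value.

Δr = -5.5

In direct form, Qd = 425 - 4r.
Set Qd = Qs: 425 - 4r = -9 + 10r, so 434 = 14r and r* = 31.
Substitute back: Q* = 425 - 4(31) = 301.
After the shift, demand is Qd = 348 - 4r.
The new intersection has 357 = 14r, i.e. r = 25.5, Q = 246.
Δr = 25.5 - 31 = -5.5.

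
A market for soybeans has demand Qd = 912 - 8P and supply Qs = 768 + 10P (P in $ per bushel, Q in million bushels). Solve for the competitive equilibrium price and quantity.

At equilibrium Qd = Qs, so 912 - 8P = 768 + 10P; collecting terms, 144 = 18P and P* = 8.
Plugging P* into demand: Q* = 912 - 8(8) = 848.

P* = 8, Q* = 848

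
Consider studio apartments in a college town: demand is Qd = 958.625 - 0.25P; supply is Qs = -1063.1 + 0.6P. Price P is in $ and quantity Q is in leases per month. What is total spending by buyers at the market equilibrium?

Total spending by buyers = 865774

At equilibrium Qd = Qs, so 958.625 - 0.25P = -1063.1 + 0.6P; collecting terms, 2021.725 = 0.85P and P* = 2378.5.
Then Q* = 958.625 - 0.25(2378.5) = 364.
Total spending by buyers = P* × Q* = 2378.5 × 364 = 865774.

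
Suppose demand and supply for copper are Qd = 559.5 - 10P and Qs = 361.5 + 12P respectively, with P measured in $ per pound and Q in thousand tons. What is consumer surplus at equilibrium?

Set Qd = Qs: 559.5 - 10P = 361.5 + 12P, so 198 = 22P and P* = 9.
Substitute back: Q* = 559.5 - 10(9) = 469.5.
Demand choke price (Qd = 0): P = 559.5/10 = 55.95. Consumer surplus = ½ × (55.95 - 9) × 469.5 = 11021.5125.

Consumer surplus = 11021.5125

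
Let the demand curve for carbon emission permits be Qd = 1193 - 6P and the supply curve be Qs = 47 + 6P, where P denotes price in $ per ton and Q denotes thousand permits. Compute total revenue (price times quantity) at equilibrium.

Total revenue = 59210

Set Qd = Qs: 1193 - 6P = 47 + 6P, so 1146 = 12P and P* = 95.5.
Then Q* = 1193 - 6(95.5) = 620.
Total revenue = P* × Q* = 95.5 × 620 = 59210.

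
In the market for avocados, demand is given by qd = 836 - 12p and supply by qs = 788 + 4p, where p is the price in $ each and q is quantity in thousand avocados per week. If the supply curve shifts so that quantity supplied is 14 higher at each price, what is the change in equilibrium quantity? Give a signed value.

At equilibrium qd = qs, so 836 - 12p = 788 + 4p; collecting terms, 48 = 16p and p* = 3.
Substitute back: q* = 836 - 12(3) = 800.
After the shift, supply is qs = 802 + 4p.
New equilibrium: 34 = 16p, so p = 2.125 and q = 810.5.
Δq = 810.5 - 800 = 10.5.

Δq = 10.5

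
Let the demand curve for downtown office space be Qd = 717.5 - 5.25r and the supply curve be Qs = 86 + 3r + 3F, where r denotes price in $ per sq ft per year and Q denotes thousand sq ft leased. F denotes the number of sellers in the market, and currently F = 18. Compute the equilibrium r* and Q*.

r* = 70, Q* = 350

With F = 18, supply is Qs = 140 + 3r.
The market clears where 717.5 - 5.25r = 140 + 3r. Rearranging, 8.25r = 577.5, hence r* = 70.
From the demand curve, Q* = 717.5 - 5.25(70) = 350.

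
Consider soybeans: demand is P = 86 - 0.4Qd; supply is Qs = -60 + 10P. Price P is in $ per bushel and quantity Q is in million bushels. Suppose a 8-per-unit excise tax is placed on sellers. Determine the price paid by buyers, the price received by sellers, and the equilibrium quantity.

P_b = 28.4, P_s = 20.4, Q = 144

In direct form, Qd = 215 - 2.5P.
With a tax of 8 on sellers, they supply based on the net price P_s = P_b - 8, so Qs = -140 + 10P_b.
Equate demand and the shifted supply: 215 - 2.5P_b = -140 + 10P_b, giving 12.5P_b = 355, so P_b = 28.4.
Then P_s = 28.4 - 8 = 20.4 and Q = 215 - 2.5(28.4) = 144.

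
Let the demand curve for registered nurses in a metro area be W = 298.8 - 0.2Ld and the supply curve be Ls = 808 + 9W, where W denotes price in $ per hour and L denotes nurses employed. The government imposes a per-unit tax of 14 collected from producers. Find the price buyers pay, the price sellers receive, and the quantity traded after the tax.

W_b = 58, W_s = 44, L = 1204

In direct form, Ld = 1494 - 5W.
The tax drives a wedge W_b - W_s = 14. Substituting W_s = W_b - 14 into supply: Ls = 682 + 9W_b.
Set Ld = Ls: 1494 - 5W_b = 682 + 9W_b, so 812 = 14W_b and W_b = 58.
So W_s = 44 and the quantity traded is L = 1494 - 5(58) = 1204.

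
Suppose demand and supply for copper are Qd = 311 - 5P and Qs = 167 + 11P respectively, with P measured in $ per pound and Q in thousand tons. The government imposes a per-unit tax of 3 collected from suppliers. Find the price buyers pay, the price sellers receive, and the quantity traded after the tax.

The tax drives a wedge P_b - P_s = 3. Substituting P_s = P_b - 3 into supply: Qs = 134 + 11P_b.
Set Qd = Qs: 311 - 5P_b = 134 + 11P_b, so 177 = 16P_b and P_b = 11.0625.
Then P_s = 11.0625 - 3 = 8.0625 and Q = 311 - 5(11.0625) = 255.6875.

P_b = 11.0625, P_s = 8.0625, Q = 255.6875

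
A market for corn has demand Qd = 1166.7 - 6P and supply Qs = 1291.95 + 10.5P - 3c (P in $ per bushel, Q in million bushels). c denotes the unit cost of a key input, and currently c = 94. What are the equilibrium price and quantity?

With c = 94, supply is Qs = 1009.95 + 10.5P.
At equilibrium Qd = Qs, so 1166.7 - 6P = 1009.95 + 10.5P; collecting terms, 156.75 = 16.5P and P* = 9.5.
Plugging P* into demand: Q* = 1166.7 - 6(9.5) = 1109.7.

P* = 9.5, Q* = 1109.7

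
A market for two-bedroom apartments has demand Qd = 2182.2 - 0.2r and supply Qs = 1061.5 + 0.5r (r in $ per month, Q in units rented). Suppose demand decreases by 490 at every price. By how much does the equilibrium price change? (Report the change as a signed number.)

Δr = -700

Equating demand and supply, 2182.2 - 0.2r = 1061.5 + 0.5r gives 0.7r = 1120.7, so r* = 1601.
Plugging r* into demand: Q* = 2182.2 - 0.2(1601) = 1862.
After the shift, demand is Qd = 1692.2 - 0.2r.
New equilibrium: 630.7 = 0.7r, so r = 901 and Q = 1512.
Δr = 901 - 1601 = -700.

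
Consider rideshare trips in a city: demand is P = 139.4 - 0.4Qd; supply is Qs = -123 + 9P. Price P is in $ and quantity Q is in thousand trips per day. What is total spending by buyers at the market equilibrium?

Solving each curve for Q: Qd = 348.5 - 2.5P.
The market clears where 348.5 - 2.5P = -123 + 9P. Rearranging, 11.5P = 471.5, hence P* = 41.
Then Q* = 348.5 - 2.5(41) = 246.
Total spending by buyers = P* × Q* = 41 × 246 = 10086.

Total spending by buyers = 10086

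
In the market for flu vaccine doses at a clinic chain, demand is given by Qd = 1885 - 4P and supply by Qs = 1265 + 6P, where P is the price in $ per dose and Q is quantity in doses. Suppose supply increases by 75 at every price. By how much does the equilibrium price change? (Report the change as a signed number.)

Set Qd = Qs: 1885 - 4P = 1265 + 6P, so 620 = 10P and P* = 62.
Substitute back: Q* = 1885 - 4(62) = 1637.
After the shift, supply is Qs = 1340 + 6P.
The new intersection has 545 = 10P, i.e. P = 54.5, Q = 1667.
ΔP = 54.5 - 62 = -7.5.

ΔP = -7.5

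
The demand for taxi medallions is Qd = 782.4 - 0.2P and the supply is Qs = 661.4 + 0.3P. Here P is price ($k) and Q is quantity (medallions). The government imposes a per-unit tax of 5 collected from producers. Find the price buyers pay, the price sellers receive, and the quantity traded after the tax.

Producers keep P_s = P_b - 5 per unit, so supply in terms of the buyer price is Qs = 659.9 + 0.3P_b.
Market clearing requires 782.4 - 0.2P_b = 659.9 + 0.3P_b; hence 122.5 = 0.5P_b and P_b = 245.
So P_s = 240 and the quantity traded is Q = 782.4 - 0.2(245) = 733.4.

P_b = 245, P_s = 240, Q = 733.4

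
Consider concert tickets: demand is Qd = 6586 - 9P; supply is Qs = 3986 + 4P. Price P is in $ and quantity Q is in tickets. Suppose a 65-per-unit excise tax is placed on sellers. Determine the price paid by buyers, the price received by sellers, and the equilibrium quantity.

P_b = 220, P_s = 155, Q = 4606

With a tax of 65 on sellers, they supply based on the net price P_s = P_b - 65, so Qs = 3726 + 4P_b.
Equate demand and the shifted supply: 6586 - 9P_b = 3726 + 4P_b, giving 13P_b = 2860, so P_b = 220.
Then P_s = 220 - 65 = 155 and Q = 6586 - 9(220) = 4606.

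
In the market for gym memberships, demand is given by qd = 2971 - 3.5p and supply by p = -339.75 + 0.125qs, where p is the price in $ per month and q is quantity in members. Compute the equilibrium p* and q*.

p* = 22, q* = 2894

Rewriting in direct form: qs = 2718 + 8p.
At equilibrium qd = qs, so 2971 - 3.5p = 2718 + 8p; collecting terms, 253 = 11.5p and p* = 22.
From the demand curve, q* = 2971 - 3.5(22) = 2894.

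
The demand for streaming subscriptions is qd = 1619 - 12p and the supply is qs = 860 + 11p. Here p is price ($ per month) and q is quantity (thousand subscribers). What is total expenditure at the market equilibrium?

Equating demand and supply, 1619 - 12p = 860 + 11p gives 23p = 759, so p* = 33.
Plugging p* into demand: q* = 1619 - 12(33) = 1223.
Total expenditure = p* × q* = 33 × 1223 = 40359.

Total expenditure = 40359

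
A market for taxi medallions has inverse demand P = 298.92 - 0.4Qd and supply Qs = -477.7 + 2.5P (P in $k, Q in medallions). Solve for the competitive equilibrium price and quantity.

P* = 245, Q* = 134.8

In direct form, Qd = 747.3 - 2.5P.
Equating demand and supply, 747.3 - 2.5P = -477.7 + 2.5P gives 5P = 1225, so P* = 245.
Then Q* = 747.3 - 2.5(245) = 134.8.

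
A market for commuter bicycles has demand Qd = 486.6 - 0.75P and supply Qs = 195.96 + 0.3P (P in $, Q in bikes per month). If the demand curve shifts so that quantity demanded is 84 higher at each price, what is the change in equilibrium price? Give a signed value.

ΔP = 80

Equating demand and supply, 486.6 - 0.75P = 195.96 + 0.3P gives 1.05P = 290.64, so P* = 276.8.
Substitute back: Q* = 486.6 - 0.75(276.8) = 279.
After the shift, demand is Qd = 570.6 - 0.75P.
Re-solving, 1.05P = 374.64 gives P = 356.8 and Q = 303.
ΔP = 356.8 - 276.8 = 80.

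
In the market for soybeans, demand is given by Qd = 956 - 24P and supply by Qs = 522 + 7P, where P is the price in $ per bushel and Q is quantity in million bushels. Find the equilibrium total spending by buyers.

Equating demand and supply, 956 - 24P = 522 + 7P gives 31P = 434, so P* = 14.
Then Q* = 956 - 24(14) = 620.
Total spending by buyers = P* × Q* = 14 × 620 = 8680.

Total spending by buyers = 8680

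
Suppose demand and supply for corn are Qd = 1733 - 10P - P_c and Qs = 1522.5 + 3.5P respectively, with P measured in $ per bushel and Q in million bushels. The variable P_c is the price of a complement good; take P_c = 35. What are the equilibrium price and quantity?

P* = 13, Q* = 1568

With P_c = 35, demand is Qd = 1698 - 10P.
Equating demand and supply, 1698 - 10P = 1522.5 + 3.5P gives 13.5P = 175.5, so P* = 13.
Then Q* = 1698 - 10(13) = 1568.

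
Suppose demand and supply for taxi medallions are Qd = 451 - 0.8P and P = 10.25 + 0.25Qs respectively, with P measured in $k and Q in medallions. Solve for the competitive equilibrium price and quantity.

Rewriting in direct form: Qs = -41 + 4P.
Equating demand and supply, 451 - 0.8P = -41 + 4P gives 4.8P = 492, so P* = 102.5.
Then Q* = 451 - 0.8(102.5) = 369.

P* = 102.5, Q* = 369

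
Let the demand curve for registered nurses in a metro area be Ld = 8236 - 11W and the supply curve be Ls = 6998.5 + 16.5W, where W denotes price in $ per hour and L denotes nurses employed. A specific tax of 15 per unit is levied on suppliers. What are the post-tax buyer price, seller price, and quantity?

W_b = 54, W_s = 39, L = 7642

The tax drives a wedge W_b - W_s = 15. Substituting W_s = W_b - 15 into supply: Ls = 6751 + 16.5W_b.
Set Ld = Ls: 8236 - 11W_b = 6751 + 16.5W_b, so 1485 = 27.5W_b and W_b = 54.
Then W_s = 54 - 15 = 39 and L = 8236 - 11(54) = 7642.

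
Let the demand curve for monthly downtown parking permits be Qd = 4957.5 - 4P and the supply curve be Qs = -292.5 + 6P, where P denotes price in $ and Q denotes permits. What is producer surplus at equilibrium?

Producer surplus = 680442.1875

Set Qd = Qs: 4957.5 - 4P = -292.5 + 6P, so 5250 = 10P and P* = 525.
Plugging P* into demand: Q* = 4957.5 - 4(525) = 2857.5.
Supply choke price (Qs = 0): P = 48.75. Producer surplus = ½ × (525 - 48.75) × 2857.5 = 680442.1875.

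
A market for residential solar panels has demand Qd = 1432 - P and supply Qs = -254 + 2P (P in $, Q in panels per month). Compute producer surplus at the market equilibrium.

Producer surplus = 189225

At equilibrium Qd = Qs, so 1432 - P = -254 + 2P; collecting terms, 1686 = 3P and P* = 562.
From the demand curve, Q* = 1432 - 562 = 870.
Supply choke price (Qs = 0): P = 127. Producer surplus = ½ × (562 - 127) × 870 = 189225.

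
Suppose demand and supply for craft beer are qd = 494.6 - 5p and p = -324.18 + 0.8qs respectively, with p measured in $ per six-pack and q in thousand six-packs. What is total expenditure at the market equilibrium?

Inverting to quantity form: qs = 405.225 + 1.25p.
At equilibrium qd = qs, so 494.6 - 5p = 405.225 + 1.25p; collecting terms, 89.375 = 6.25p and p* = 14.3.
Substitute back: q* = 494.6 - 5(14.3) = 423.1.
Total expenditure = p* × q* = 14.3 × 423.1 = 6050.33.

Total expenditure = 6050.33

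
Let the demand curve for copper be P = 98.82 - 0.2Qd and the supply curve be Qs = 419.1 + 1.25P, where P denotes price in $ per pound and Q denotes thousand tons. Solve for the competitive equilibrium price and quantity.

P* = 12, Q* = 434.1

Inverting to quantity form: Qd = 494.1 - 5P.
The market clears where 494.1 - 5P = 419.1 + 1.25P. Rearranging, 6.25P = 75, hence P* = 12.
Then Q* = 494.1 - 5(12) = 434.1.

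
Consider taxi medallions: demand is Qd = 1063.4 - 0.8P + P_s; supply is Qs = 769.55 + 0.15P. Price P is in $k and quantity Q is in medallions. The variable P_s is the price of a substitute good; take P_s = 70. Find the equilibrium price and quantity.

P* = 383, Q* = 827

With P_s = 70, demand is Qd = 1133.4 - 0.8P.
Set Qd = Qs: 1133.4 - 0.8P = 769.55 + 0.15P, so 363.85 = 0.95P and P* = 383.
From the demand curve, Q* = 1133.4 - 0.8(383) = 827.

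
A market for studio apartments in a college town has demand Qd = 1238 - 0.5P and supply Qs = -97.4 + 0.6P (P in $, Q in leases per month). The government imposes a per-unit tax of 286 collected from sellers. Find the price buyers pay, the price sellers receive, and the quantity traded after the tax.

With a tax of 286 on sellers, they supply based on the net price P_s = P_b - 286, so Qs = -269 + 0.6P_b.
Set Qd = Qs: 1238 - 0.5P_b = -269 + 0.6P_b, so 1507 = 1.1P_b and P_b = 1370.
Then P_s = 1370 - 286 = 1084 and Q = 1238 - 0.5(1370) = 553.

P_b = 1370, P_s = 1084, Q = 553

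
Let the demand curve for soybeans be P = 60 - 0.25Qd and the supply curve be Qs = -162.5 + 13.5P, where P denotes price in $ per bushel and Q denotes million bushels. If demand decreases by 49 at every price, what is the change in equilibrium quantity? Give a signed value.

ΔQ = -37.8

Inverting to quantity form: Qd = 240 - 4P.
The market clears where 240 - 4P = -162.5 + 13.5P. Rearranging, 17.5P = 402.5, hence P* = 23.
Then Q* = 240 - 4(23) = 148.
After the shift, demand is Qd = 191 - 4P.
Re-solving, 17.5P = 353.5 gives P = 20.2 and Q = 110.2.
ΔQ = 110.2 - 148 = -37.8.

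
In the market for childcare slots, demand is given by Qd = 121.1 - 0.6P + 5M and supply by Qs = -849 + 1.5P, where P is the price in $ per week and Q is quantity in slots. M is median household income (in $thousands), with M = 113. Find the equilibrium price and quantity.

With M = 113, demand is Qd = 686.1 - 0.6P.
The market clears where 686.1 - 0.6P = -849 + 1.5P. Rearranging, 2.1P = 1535.1, hence P* = 731.
From the demand curve, Q* = 686.1 - 0.6(731) = 247.5.

P* = 731, Q* = 247.5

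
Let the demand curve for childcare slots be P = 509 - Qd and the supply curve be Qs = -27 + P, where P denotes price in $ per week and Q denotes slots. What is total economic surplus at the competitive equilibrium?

Total surplus = 58081

Rewriting in direct form: Qd = 509 - P.
Equating demand and supply, 509 - P = -27 + P gives 2P = 536, so P* = 268.
From the demand curve, Q* = 509 - 268 = 241.
Demand choke price = 509; supply choke price = 27. CS = ½(509 - 268)(241) = 29040.5; PS = ½(268 - 27)(241) = 29040.5. Total surplus = 58081.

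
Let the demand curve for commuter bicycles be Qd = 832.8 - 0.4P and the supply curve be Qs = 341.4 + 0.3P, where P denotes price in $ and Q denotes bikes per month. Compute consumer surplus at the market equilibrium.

Consumer surplus = 380880

Equating demand and supply, 832.8 - 0.4P = 341.4 + 0.3P gives 0.7P = 491.4, so P* = 702.
Substitute back: Q* = 832.8 - 0.4(702) = 552.
Demand choke price (Qd = 0): P = 832.8/0.4 = 2082. Consumer surplus = ½ × (2082 - 702) × 552 = 380880.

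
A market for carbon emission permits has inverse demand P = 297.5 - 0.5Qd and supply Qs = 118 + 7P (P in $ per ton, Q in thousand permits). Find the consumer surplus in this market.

Consumer surplus = 59780.25

Solving each curve for Q: Qd = 595 - 2P.
Equating demand and supply, 595 - 2P = 118 + 7P gives 9P = 477, so P* = 53.
Plugging P* into demand: Q* = 595 - 2(53) = 489.
Demand choke price (Qd = 0): P = 595/2 = 297.5. Consumer surplus = ½ × (297.5 - 53) × 489 = 59780.25.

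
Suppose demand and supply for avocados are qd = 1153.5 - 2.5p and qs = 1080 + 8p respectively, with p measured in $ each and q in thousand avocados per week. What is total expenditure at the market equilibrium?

Total expenditure = 7952

Equating demand and supply, 1153.5 - 2.5p = 1080 + 8p gives 10.5p = 73.5, so p* = 7.
Substitute back: q* = 1153.5 - 2.5(7) = 1136.
Total expenditure = p* × q* = 7 × 1136 = 7952.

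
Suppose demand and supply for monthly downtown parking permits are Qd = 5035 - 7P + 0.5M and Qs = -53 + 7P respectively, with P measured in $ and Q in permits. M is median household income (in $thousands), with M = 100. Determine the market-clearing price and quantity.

P* = 367, Q* = 2516

With M = 100, demand is Qd = 5085 - 7P.
Equating demand and supply, 5085 - 7P = -53 + 7P gives 14P = 5138, so P* = 367.
Plugging P* into demand: Q* = 5085 - 7(367) = 2516.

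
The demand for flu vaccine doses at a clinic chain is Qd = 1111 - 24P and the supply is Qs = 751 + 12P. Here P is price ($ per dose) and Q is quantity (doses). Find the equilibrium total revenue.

Total revenue = 8710

Equating demand and supply, 1111 - 24P = 751 + 12P gives 36P = 360, so P* = 10.
From the demand curve, Q* = 1111 - 24(10) = 871.
Total revenue = P* × Q* = 10 × 871 = 8710.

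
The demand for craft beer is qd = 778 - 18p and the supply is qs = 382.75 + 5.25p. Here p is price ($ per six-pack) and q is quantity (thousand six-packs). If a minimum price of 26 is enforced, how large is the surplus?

At p = 26: qd = 310 and qs = 519.25.
Surplus = qs - qd = 519.25 - 310 = 209.25.

Surplus = 209.25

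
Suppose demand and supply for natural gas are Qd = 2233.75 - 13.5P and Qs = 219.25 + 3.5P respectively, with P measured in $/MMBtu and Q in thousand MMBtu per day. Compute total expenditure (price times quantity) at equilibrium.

Total expenditure = 75129

Equating demand and supply, 2233.75 - 13.5P = 219.25 + 3.5P gives 17P = 2014.5, so P* = 118.5.
Then Q* = 2233.75 - 13.5(118.5) = 634.
Total expenditure = P* × Q* = 118.5 × 634 = 75129.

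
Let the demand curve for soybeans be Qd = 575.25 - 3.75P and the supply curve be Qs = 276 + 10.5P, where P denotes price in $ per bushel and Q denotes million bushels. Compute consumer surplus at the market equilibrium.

Equating demand and supply, 575.25 - 3.75P = 276 + 10.5P gives 14.25P = 299.25, so P* = 21.
Plugging P* into demand: Q* = 575.25 - 3.75(21) = 496.5.
Demand choke price (Qd = 0): P = 575.25/3.75 = 153.4. Consumer surplus = ½ × (153.4 - 21) × 496.5 = 32868.3.

Consumer surplus = 32868.3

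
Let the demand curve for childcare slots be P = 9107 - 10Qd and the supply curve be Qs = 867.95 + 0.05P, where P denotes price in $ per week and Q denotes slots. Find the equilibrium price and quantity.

P* = 285, Q* = 882.2

Solving each curve for Q: Qd = 910.7 - 0.1P.
Equating demand and supply, 910.7 - 0.1P = 867.95 + 0.05P gives 0.15P = 42.75, so P* = 285.
Substitute back: Q* = 910.7 - 0.1(285) = 882.2.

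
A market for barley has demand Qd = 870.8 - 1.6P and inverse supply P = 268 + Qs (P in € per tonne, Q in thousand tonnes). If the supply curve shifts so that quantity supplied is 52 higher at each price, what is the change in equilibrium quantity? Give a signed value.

ΔQ = 32

In direct form, Qs = -268 + P.
Equating demand and supply, 870.8 - 1.6P = -268 + P gives 2.6P = 1138.8, so P* = 438.
From the demand curve, Q* = 870.8 - 1.6(438) = 170.
After the shift, supply is Qs = -216 + P.
Re-solving, 2.6P = 1086.8 gives P = 418 and Q = 202.
ΔQ = 202 - 170 = 32.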